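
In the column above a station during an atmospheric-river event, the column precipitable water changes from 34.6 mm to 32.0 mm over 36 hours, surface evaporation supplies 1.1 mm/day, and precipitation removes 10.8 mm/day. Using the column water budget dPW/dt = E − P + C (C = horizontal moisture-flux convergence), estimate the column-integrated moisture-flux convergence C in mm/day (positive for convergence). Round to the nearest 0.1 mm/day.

C ≈ 8.0 mm/day

dPW/dt = (32.0 − 34.6) mm / (36/24 day) = -1.733 mm/day.
C = dPW/dt − E + P = (-1.733) − 1.1 + 10.8 = 8.0 mm/day.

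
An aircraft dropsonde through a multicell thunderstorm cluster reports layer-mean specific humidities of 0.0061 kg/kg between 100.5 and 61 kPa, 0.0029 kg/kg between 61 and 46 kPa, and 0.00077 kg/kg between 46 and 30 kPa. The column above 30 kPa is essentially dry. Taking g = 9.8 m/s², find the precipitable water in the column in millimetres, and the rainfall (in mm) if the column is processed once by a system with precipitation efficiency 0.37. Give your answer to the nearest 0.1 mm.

PW ≈ 30.3 mm; rainfall ≈ 11.2 mm

Precipitable water is the column-integrated vapour mass per unit area: PW = (1/g) Σ q̄ Δp, with q in kg/kg and Δp in Pa (1 kg/m² of water = 1 mm).
Layer 100.5–61 kPa: Δp = 395 hPa = 39500 Pa, q̄ = 0.0061 kg/kg → 0.0061 × 39500 / 9.8 = 24.59 mm
Layer 61–46 kPa: Δp = 150 hPa = 15000 Pa, q̄ = 0.0029 kg/kg → 0.0029 × 15000 / 9.8 = 4.44 mm
Layer 46–30 kPa: Δp = 160 hPa = 16000 Pa, q̄ = 0.00077 kg/kg → 0.00077 × 16000 / 9.8 = 1.26 mm
PW = 24.59 + 4.44 + 1.26 = 30.29 ≈ 30.3 mm.
Rainfall = ε × PW = 0.37 × 30.3 = 11.2 mm.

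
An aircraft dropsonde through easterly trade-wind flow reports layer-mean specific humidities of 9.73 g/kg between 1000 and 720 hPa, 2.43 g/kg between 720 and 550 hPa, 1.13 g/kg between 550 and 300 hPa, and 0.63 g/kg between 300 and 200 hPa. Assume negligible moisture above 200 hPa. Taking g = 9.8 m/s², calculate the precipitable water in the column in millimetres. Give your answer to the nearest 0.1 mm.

PW ≈ 35.5 mm

Precipitable water is the column-integrated vapour mass per unit area: PW = (1/g) Σ q̄ Δp, with q in kg/kg and Δp in Pa (1 kg/m² of water = 1 mm).
Layer 1000–720 hPa: Δp = 280 hPa = 28000 Pa, q̄ = 0.00973 kg/kg → 0.00973 × 28000 / 9.8 = 27.80 mm
Layer 720–550 hPa: Δp = 170 hPa = 17000 Pa, q̄ = 0.00243 kg/kg → 0.00243 × 17000 / 9.8 = 4.22 mm
Layer 550–300 hPa: Δp = 250 hPa = 25000 Pa, q̄ = 0.00113 kg/kg → 0.00113 × 25000 / 9.8 = 2.88 mm
Layer 300–200 hPa: Δp = 100 hPa = 10000 Pa, q̄ = 0.00063 kg/kg → 0.00063 × 10000 / 9.8 = 0.64 mm
PW = 27.80 + 4.22 + 2.88 + 0.64 = 35.54 ≈ 35.5 mm.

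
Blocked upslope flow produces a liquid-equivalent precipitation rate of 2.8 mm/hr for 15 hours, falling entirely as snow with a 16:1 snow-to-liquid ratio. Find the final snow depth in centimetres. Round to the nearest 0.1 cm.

Liquid-equivalent depth = 2.8 × 15 = 42 mm.
Snow depth = 42 mm × 16 = 672 mm = 67.2 cm.

snow depth ≈ 67.2 cm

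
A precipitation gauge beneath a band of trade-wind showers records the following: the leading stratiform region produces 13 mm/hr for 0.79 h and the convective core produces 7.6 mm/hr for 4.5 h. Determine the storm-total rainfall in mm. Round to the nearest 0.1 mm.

total ≈ 44.5 mm

Total = Σ Rᵢ Δtᵢ = 13 × 0.79 + 7.6 × 4.5
      = 10.27 + 34.2 = 44.5 mm.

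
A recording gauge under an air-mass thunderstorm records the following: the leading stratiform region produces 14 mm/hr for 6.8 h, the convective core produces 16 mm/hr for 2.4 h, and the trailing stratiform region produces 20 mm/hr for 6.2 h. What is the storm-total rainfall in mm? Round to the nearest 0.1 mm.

Total = Σ Rᵢ Δtᵢ = 14 × 6.8 + 16 × 2.4 + 20 × 6.2
      = 95.2 + 38.4 + 124 = 257.6 mm.

total ≈ 257.6 mm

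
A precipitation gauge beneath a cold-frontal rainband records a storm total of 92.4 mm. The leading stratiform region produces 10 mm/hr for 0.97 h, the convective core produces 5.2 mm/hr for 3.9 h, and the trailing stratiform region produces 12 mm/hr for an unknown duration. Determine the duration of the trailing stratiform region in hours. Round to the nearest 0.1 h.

duration ≈ 5.2 h

Known phases: 10 × 0.97 + 5.2 × 3.9 = 9.7 + 20.28 = 29.98 mm.
Remaining depth = 92.4 − 29.98 = 62.42 mm.
Duration = 62.42 / 12 = 5.2 h.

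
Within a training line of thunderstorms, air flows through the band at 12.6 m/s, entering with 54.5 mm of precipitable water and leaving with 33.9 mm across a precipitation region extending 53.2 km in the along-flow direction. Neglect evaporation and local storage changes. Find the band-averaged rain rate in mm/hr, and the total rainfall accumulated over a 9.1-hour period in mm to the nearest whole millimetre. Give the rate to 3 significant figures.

R ≈ 17.6 mm/hr; total ≈ 160 mm

Column moisture flux per unit crosswind length is F = V × PW.
Inflow: F_in = 12.6 × 54.5 = 686.7 mm·m/s
Outflow: F_out = 12.6 × 33.9 = 427.14 mm·m/s
Steady-state rate R = (F_in − F_out)/L = (686.7 − 427.14) / 53200 m = 4.879e-03 mm/s.
R = 4.879e-03 × 3600 = 17.6 mm/hr.
Over 9.1 h: total = 17.6 × 9.1 = 160.16 ≈ 160 mm.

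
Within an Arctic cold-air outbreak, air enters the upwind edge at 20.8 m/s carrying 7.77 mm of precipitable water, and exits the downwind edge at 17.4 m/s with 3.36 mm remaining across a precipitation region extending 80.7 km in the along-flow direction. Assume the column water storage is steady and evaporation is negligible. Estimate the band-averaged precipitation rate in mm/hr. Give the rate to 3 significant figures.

Column moisture flux per unit crosswind length is F = V × PW.
Inflow: F_in = 20.8 × 7.77 = 161.616 mm·m/s
Outflow: F_out = 17.4 × 3.36 = 58.464 mm·m/s
Steady-state rate R = (F_in − F_out)/L = (161.616 − 58.464) / 80700 m = 1.278e-03 mm/s.
R = 1.278e-03 × 3600 = 4.60 mm/hr.

R ≈ 4.60 mm/hr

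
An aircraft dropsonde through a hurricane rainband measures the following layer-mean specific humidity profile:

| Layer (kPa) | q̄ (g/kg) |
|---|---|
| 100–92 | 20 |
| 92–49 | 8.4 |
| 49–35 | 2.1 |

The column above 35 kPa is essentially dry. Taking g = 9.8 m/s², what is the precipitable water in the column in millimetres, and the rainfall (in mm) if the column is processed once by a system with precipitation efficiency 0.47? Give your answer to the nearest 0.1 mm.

PW ≈ 56.2 mm; rainfall ≈ 26.4 mm

Precipitable water is the column-integrated vapour mass per unit area: PW = (1/g) Σ q̄ Δp, with q in kg/kg and Δp in Pa (1 kg/m² of water = 1 mm).
Layer 100–92 kPa: Δp = 80 hPa = 8000 Pa, q̄ = 0.02 kg/kg → 0.02 × 8000 / 9.8 = 16.33 mm
Layer 92–49 kPa: Δp = 430 hPa = 43000 Pa, q̄ = 0.0084 kg/kg → 0.0084 × 43000 / 9.8 = 36.86 mm
Layer 49–35 kPa: Δp = 140 hPa = 14000 Pa, q̄ = 0.0021 kg/kg → 0.0021 × 14000 / 9.8 = 3.00 mm
PW = 16.33 + 36.86 + 3.00 = 56.19 ≈ 56.2 mm.
Rainfall = ε × PW = 0.47 × 56.2 = 26.4 mm.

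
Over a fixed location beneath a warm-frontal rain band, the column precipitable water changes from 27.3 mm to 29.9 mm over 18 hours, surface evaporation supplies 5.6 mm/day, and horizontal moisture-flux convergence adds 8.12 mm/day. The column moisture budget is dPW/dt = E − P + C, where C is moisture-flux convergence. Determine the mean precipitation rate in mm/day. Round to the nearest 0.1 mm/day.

P ≈ 10.3 mm/day

dPW/dt = (29.9 − 27.3) mm / (18/24 day) = +3.467 mm/day.
P = E + C − dPW/dt = 5.6 + (8.12) − (+3.467) = 10.3 mm/day.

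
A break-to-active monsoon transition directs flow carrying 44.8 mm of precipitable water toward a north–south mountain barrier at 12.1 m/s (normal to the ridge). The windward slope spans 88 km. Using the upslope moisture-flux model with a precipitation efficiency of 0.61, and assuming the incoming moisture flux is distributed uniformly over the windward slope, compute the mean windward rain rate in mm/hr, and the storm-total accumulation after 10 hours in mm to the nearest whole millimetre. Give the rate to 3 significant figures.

Incoming column moisture flux per unit ridge length: F = V × PW = 12.1 × 44.8 = 542.08 mm·m/s.
Spread over the 88 km slope with efficiency ε = 0.61: R = ε·F/W = 0.61 × 542.08 / 88000 m = 3.758e-03 mm/s.
R = 3.758e-03 × 3600 = 13.5 mm/hr.
Over 10 h: total = 13.5 × 10 = 135 mm.

R ≈ 13.5 mm/hr; total ≈ 135 mm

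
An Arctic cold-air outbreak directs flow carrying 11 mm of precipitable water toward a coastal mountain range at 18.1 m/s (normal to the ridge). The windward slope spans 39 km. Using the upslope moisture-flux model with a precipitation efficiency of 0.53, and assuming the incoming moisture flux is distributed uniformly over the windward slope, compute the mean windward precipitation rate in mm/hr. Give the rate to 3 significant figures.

R ≈ 9.74 mm/hr

Incoming column moisture flux per unit ridge length: F = V × PW = 18.1 × 11 = 199.1 mm·m/s.
Spread over the 39 km slope with efficiency ε = 0.53: R = ε·F/W = 0.53 × 199.1 / 39000 m = 2.706e-03 mm/s.
R = 2.706e-03 × 3600 = 9.74 mm/hr.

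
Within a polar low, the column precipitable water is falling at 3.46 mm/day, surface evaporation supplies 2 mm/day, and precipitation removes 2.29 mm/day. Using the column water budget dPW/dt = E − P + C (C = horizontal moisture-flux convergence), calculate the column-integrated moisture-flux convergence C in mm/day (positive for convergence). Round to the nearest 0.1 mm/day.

dPW/dt = -3.46 mm/day.
C = dPW/dt − E + P = (-3.46) − 2 + 2.29 = -3.2 mm/day.

C ≈ -3.2 mm/day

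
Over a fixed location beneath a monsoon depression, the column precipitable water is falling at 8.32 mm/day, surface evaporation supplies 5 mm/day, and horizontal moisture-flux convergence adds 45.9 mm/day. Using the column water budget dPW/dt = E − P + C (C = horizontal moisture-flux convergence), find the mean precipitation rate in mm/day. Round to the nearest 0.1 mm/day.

dPW/dt = -8.32 mm/day.
P = E + C − dPW/dt = 5 + (45.9) − (-8.32) = 59.2 mm/day.

P ≈ 59.2 mm/day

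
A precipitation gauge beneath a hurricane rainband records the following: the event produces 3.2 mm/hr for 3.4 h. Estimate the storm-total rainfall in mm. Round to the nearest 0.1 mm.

total ≈ 10.9 mm

Total = Σ Rᵢ Δtᵢ = 3.2 × 3.4
      = 10.88 = 10.9 mm.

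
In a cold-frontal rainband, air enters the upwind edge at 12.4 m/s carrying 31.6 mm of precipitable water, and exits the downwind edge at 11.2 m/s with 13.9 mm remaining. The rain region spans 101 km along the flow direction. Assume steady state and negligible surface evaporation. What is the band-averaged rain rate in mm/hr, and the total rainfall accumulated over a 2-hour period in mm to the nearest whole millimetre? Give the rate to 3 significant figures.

Column moisture flux per unit crosswind length is F = V × PW.
Inflow: F_in = 12.4 × 31.6 = 391.84 mm·m/s
Outflow: F_out = 11.2 × 13.9 = 155.68 mm·m/s
Steady-state rate R = (F_in − F_out)/L = (391.84 − 155.68) / 101000 m = 2.338e-03 mm/s.
R = 2.338e-03 × 3600 = 8.42 mm/hr.
Over 2 h: total = 8.42 × 2 = 16.84 ≈ 17 mm.

R ≈ 8.42 mm/hr; total ≈ 17 mm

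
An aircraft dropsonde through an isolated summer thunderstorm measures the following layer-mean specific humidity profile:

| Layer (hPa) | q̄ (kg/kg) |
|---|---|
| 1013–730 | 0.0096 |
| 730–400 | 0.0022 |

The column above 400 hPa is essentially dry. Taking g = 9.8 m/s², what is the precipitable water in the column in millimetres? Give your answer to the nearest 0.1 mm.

PW ≈ 35.1 mm

Precipitable water is the column-integrated vapour mass per unit area: PW = (1/g) Σ q̄ Δp, with q in kg/kg and Δp in Pa (1 kg/m² of water = 1 mm).
Layer 1013–730 hPa: Δp = 283 hPa = 28300 Pa, q̄ = 0.0096 kg/kg → 0.0096 × 28300 / 9.8 = 27.72 mm
Layer 730–400 hPa: Δp = 330 hPa = 33000 Pa, q̄ = 0.0022 kg/kg → 0.0022 × 33000 / 9.8 = 7.41 mm
PW = 27.72 + 7.41 = 35.13 ≈ 35.1 mm.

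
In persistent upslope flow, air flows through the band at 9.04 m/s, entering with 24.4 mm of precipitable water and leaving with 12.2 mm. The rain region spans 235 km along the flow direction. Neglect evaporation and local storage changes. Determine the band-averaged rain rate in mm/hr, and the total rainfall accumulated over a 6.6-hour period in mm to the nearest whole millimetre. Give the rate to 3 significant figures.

R ≈ 1.69 mm/hr; total ≈ 11 mm

Column moisture flux per unit crosswind length is F = V × PW.
Inflow: F_in = 9.04 × 24.4 = 220.576 mm·m/s
Outflow: F_out = 9.04 × 12.2 = 110.288 mm·m/s
Steady-state rate R = (F_in − F_out)/L = (220.576 − 110.288) / 235000 m = 4.693e-04 mm/s.
R = 4.693e-04 × 3600 = 1.69 mm/hr.
Over 6.6 h: total = 1.69 × 6.6 = 11.154 ≈ 11 mm.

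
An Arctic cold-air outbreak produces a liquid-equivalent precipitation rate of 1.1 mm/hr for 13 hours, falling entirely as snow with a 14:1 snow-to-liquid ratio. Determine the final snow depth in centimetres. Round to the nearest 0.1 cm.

snow depth ≈ 20.0 cm

Liquid-equivalent depth = 1.1 × 13 = 14.3 mm.
Snow depth = 14.3 mm × 14 = 200.2 mm = 20.0 cm.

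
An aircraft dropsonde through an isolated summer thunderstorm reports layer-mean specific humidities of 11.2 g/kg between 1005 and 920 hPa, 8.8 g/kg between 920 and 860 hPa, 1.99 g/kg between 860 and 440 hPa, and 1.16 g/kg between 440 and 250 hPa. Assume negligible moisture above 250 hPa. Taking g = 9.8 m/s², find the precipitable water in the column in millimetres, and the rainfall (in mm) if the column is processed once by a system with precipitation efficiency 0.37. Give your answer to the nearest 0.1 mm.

Precipitable water is the column-integrated vapour mass per unit area: PW = (1/g) Σ q̄ Δp, with q in kg/kg and Δp in Pa (1 kg/m² of water = 1 mm).
Layer 1005–920 hPa: Δp = 85 hPa = 8500 Pa, q̄ = 0.0112 kg/kg → 0.0112 × 8500 / 9.8 = 9.71 mm
Layer 920–860 hPa: Δp = 60 hPa = 6000 Pa, q̄ = 0.0088 kg/kg → 0.0088 × 6000 / 9.8 = 5.39 mm
Layer 860–440 hPa: Δp = 420 hPa = 42000 Pa, q̄ = 0.00199 kg/kg → 0.00199 × 42000 / 9.8 = 8.53 mm
Layer 440–250 hPa: Δp = 190 hPa = 19000 Pa, q̄ = 0.00116 kg/kg → 0.00116 × 19000 / 9.8 = 2.25 mm
PW = 9.71 + 5.39 + 8.53 + 2.25 = 25.88 ≈ 25.9 mm.
Rainfall = ε × PW = 0.37 × 25.9 = 9.6 mm.

PW ≈ 25.9 mm; rainfall ≈ 9.6 mm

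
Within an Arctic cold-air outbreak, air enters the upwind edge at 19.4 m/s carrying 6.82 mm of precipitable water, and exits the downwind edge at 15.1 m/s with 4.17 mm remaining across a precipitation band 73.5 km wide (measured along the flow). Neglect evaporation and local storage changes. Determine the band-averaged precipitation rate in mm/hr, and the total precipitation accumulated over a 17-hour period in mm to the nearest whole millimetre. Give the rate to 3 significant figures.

Column moisture flux per unit crosswind length is F = V × PW.
Inflow: F_in = 19.4 × 6.82 = 132.308 mm·m/s
Outflow: F_out = 15.1 × 4.17 = 62.967 mm·m/s
Steady-state rate R = (F_in − F_out)/L = (132.308 − 62.967) / 73500 m = 9.434e-04 mm/s.
R = 9.434e-04 × 3600 = 3.40 mm/hr.
Over 17 h: total = 3.40 × 17 = 57.8 ≈ 58 mm.

R ≈ 3.40 mm/hr; total ≈ 58 mm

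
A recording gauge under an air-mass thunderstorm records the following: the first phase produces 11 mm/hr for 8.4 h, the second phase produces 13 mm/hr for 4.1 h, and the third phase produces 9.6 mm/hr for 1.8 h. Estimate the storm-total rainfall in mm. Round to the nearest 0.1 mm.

total ≈ 163.0 mm

Total = Σ Rᵢ Δtᵢ = 11 × 8.4 + 13 × 4.1 + 9.6 × 1.8
      = 92.4 + 53.3 + 17.28 = 163.0 mm.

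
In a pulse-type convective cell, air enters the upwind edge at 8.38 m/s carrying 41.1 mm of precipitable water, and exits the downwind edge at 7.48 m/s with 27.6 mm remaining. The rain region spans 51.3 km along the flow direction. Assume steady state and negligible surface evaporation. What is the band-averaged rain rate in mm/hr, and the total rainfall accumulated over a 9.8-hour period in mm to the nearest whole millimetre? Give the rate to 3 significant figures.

R ≈ 9.68 mm/hr; total ≈ 95 mm

Column moisture flux per unit crosswind length is F = V × PW.
Inflow: F_in = 8.38 × 41.1 = 344.418 mm·m/s
Outflow: F_out = 7.48 × 27.6 = 206.448 mm·m/s
Steady-state rate R = (F_in − F_out)/L = (344.418 − 206.448) / 51300 m = 2.689e-03 mm/s.
R = 2.689e-03 × 3600 = 9.68 mm/hr.
Over 9.8 h: total = 9.68 × 9.8 = 94.864 ≈ 95 mm.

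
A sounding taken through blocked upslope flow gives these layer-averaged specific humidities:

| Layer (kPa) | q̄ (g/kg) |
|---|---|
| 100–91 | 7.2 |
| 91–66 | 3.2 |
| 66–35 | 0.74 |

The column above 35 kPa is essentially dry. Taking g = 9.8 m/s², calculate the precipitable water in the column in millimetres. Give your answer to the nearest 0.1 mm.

Precipitable water is the column-integrated vapour mass per unit area: PW = (1/g) Σ q̄ Δp, with q in kg/kg and Δp in Pa (1 kg/m² of water = 1 mm).
Layer 100–91 kPa: Δp = 90 hPa = 9000 Pa, q̄ = 0.0072 kg/kg → 0.0072 × 9000 / 9.8 = 6.61 mm
Layer 91–66 kPa: Δp = 250 hPa = 25000 Pa, q̄ = 0.0032 kg/kg → 0.0032 × 25000 / 9.8 = 8.16 mm
Layer 66–35 kPa: Δp = 310 hPa = 31000 Pa, q̄ = 0.00074 kg/kg → 0.00074 × 31000 / 9.8 = 2.34 mm
PW = 6.61 + 8.16 + 2.34 = 17.11 ≈ 17.1 mm.

PW ≈ 17.1 mm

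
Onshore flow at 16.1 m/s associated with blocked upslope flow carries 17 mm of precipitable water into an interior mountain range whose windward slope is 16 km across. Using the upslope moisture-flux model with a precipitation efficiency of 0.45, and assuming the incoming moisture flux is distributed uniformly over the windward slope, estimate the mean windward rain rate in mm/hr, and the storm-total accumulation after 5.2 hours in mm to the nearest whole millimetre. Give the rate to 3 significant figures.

Incoming column moisture flux per unit ridge length: F = V × PW = 16.1 × 17 = 273.7 mm·m/s.
Spread over the 16 km slope with efficiency ε = 0.45: R = ε·F/W = 0.45 × 273.7 / 16000 m = 7.698e-03 mm/s.
R = 7.698e-03 × 3600 = 27.7 mm/hr.
Over 5.2 h: total = 27.7 × 5.2 = 144.04 ≈ 144 mm.

R ≈ 27.7 mm/hr; total ≈ 144 mm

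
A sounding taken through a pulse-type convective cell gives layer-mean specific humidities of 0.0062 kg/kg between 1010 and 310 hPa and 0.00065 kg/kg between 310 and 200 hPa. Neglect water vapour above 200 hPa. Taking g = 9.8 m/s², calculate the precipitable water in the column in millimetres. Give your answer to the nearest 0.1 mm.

PW ≈ 45.0 mm

Precipitable water is the column-integrated vapour mass per unit area: PW = (1/g) Σ q̄ Δp, with q in kg/kg and Δp in Pa (1 kg/m² of water = 1 mm).
Layer 1010–310 hPa: Δp = 700 hPa = 70000 Pa, q̄ = 0.0062 kg/kg → 0.0062 × 70000 / 9.8 = 44.29 mm
Layer 310–200 hPa: Δp = 110 hPa = 11000 Pa, q̄ = 0.00065 kg/kg → 0.00065 × 11000 / 9.8 = 0.73 mm
PW = 44.29 + 0.73 = 45.02 ≈ 45.0 mm.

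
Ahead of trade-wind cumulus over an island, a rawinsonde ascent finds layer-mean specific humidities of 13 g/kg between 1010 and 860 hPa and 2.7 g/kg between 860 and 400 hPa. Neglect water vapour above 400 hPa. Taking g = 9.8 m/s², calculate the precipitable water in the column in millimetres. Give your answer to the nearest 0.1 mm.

Precipitable water is the column-integrated vapour mass per unit area: PW = (1/g) Σ q̄ Δp, with q in kg/kg and Δp in Pa (1 kg/m² of water = 1 mm).
Layer 1010–860 hPa: Δp = 150 hPa = 15000 Pa, q̄ = 0.013 kg/kg → 0.013 × 15000 / 9.8 = 19.90 mm
Layer 860–400 hPa: Δp = 460 hPa = 46000 Pa, q̄ = 0.0027 kg/kg → 0.0027 × 46000 / 9.8 = 12.67 mm
PW = 19.90 + 12.67 = 32.57 ≈ 32.6 mm.

PW ≈ 32.6 mm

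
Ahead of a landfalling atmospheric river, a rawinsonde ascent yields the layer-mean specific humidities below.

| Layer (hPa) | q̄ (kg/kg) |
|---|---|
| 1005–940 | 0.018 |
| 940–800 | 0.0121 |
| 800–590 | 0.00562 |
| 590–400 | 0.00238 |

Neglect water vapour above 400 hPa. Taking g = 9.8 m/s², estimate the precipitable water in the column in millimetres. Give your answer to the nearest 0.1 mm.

PW ≈ 45.9 mm

Precipitable water is the column-integrated vapour mass per unit area: PW = (1/g) Σ q̄ Δp, with q in kg/kg and Δp in Pa (1 kg/m² of water = 1 mm).
Layer 1005–940 hPa: Δp = 65 hPa = 6500 Pa, q̄ = 0.018 kg/kg → 0.018 × 6500 / 9.8 = 11.94 mm
Layer 940–800 hPa: Δp = 140 hPa = 14000 Pa, q̄ = 0.0121 kg/kg → 0.0121 × 14000 / 9.8 = 17.29 mm
Layer 800–590 hPa: Δp = 210 hPa = 21000 Pa, q̄ = 0.00562 kg/kg → 0.00562 × 21000 / 9.8 = 12.04 mm
Layer 590–400 hPa: Δp = 190 hPa = 19000 Pa, q̄ = 0.00238 kg/kg → 0.00238 × 19000 / 9.8 = 4.61 mm
PW = 11.94 + 17.29 + 12.04 + 4.61 = 45.88 ≈ 45.9 mm.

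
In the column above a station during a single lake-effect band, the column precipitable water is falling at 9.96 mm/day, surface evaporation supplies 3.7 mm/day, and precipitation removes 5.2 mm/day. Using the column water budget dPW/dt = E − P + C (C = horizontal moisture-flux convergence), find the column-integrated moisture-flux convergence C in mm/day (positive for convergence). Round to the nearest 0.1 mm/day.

C ≈ -8.5 mm/day

dPW/dt = -9.96 mm/day.
C = dPW/dt − E + P = (-9.96) − 3.7 + 5.2 = -8.5 mm/day.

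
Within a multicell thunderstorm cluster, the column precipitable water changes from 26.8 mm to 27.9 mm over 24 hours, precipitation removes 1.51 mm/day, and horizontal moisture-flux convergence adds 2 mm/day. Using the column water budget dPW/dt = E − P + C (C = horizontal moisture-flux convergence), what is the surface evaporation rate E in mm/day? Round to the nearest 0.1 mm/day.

E ≈ 0.6 mm/day

dPW/dt = (27.9 − 26.8) mm / (24/24 day) = +1.100 mm/day.
E = dPW/dt + P − C = (+1.100) + 1.51 − (2) = 0.6 mm/day.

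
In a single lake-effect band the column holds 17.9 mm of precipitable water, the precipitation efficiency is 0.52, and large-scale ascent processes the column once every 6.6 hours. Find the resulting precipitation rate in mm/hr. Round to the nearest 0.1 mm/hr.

R ≈ 1.4 mm/hr

Each overturning extracts ε × PW = 0.52 × 17.9 = 9.308 mm.
Rate = ε·PW / τ = 9.308 / 6.6 h = 1.4 mm/hr.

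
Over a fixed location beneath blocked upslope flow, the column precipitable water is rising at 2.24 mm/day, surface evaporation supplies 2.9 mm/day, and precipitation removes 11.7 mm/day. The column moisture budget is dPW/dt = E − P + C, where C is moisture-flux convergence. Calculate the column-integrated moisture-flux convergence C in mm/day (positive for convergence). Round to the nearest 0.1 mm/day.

dPW/dt = +2.24 mm/day.
C = dPW/dt − E + P = (+2.24) − 2.9 + 11.7 = 11.0 mm/day.

C ≈ 11.0 mm/day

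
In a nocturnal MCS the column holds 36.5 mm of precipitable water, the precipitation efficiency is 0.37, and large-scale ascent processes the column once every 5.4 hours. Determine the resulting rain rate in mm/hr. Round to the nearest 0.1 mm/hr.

Each overturning extracts ε × PW = 0.37 × 36.5 = 13.505 mm.
Rate = ε·PW / τ = 13.505 / 5.4 h = 2.5 mm/hr.

R ≈ 2.5 mm/hr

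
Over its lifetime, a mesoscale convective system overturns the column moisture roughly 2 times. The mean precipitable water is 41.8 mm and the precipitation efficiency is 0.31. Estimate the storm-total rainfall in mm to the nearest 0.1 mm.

Each cycle deposits ε × PW = 0.31 × 41.8 = 12.958 mm.
Over 2 cycles: 2 × 12.958 = 25.9 mm.

rainfall ≈ 25.9 mm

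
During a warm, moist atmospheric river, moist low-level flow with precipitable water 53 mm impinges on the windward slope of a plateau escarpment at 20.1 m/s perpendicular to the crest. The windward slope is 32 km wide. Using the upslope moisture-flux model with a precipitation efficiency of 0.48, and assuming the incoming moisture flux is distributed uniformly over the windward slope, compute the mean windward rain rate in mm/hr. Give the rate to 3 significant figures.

Incoming column moisture flux per unit ridge length: F = V × PW = 20.1 × 53 = 1065.3 mm·m/s.
Spread over the 32 km slope with efficiency ε = 0.48: R = ε·F/W = 0.48 × 1065.3 / 32000 m = 1.598e-02 mm/s.
R = 1.598e-02 × 3600 = 57.5 mm/hr.

R ≈ 57.5 mm/hr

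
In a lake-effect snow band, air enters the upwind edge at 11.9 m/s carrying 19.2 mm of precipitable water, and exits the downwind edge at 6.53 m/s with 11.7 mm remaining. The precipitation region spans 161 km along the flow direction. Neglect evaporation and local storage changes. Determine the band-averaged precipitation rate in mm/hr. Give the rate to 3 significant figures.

Column moisture flux per unit crosswind length is F = V × PW.
Inflow: F_in = 11.9 × 19.2 = 228.48 mm·m/s
Outflow: F_out = 6.53 × 11.7 = 76.401 mm·m/s
Steady-state rate R = (F_in − F_out)/L = (228.48 − 76.401) / 161000 m = 9.446e-04 mm/s.
R = 9.446e-04 × 3600 = 3.40 mm/hr.

R ≈ 3.40 mm/hr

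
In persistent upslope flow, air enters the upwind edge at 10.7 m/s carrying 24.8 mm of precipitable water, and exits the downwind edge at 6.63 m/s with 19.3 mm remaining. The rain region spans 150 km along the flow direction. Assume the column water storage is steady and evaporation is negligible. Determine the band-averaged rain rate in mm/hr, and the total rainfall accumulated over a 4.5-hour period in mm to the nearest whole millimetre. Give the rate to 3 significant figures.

R ≈ 3.30 mm/hr; total ≈ 15 mm

Column moisture flux per unit crosswind length is F = V × PW.
Inflow: F_in = 10.7 × 24.8 = 265.36 mm·m/s
Outflow: F_out = 6.63 × 19.3 = 127.959 mm·m/s
Steady-state rate R = (F_in − F_out)/L = (265.36 − 127.959) / 150000 m = 9.160e-04 mm/s.
R = 9.160e-04 × 3600 = 3.30 mm/hr.
Over 4.5 h: total = 3.30 × 4.5 = 14.85 ≈ 15 mm.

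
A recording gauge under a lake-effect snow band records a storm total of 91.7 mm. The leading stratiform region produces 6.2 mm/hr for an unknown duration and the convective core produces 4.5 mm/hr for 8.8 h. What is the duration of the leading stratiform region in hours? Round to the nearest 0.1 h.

Known phases: 4.5 × 8.8 = 39.6 mm.
Remaining depth = 91.7 − 39.6 = 52.1 mm.
Duration = 52.1 / 6.2 = 8.4 h.

duration ≈ 8.4 h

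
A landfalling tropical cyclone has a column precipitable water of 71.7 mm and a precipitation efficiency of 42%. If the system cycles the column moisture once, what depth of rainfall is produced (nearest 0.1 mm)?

rainfall ≈ 30.1 mm

Rainfall = ε × PW = 0.42 × 71.7 = 30.1 mm.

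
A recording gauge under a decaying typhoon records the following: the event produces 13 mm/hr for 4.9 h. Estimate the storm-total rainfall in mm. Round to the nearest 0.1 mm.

total ≈ 63.7 mm

Total = Σ Rᵢ Δtᵢ = 13 × 4.9
      = 63.7 = 63.7 mm.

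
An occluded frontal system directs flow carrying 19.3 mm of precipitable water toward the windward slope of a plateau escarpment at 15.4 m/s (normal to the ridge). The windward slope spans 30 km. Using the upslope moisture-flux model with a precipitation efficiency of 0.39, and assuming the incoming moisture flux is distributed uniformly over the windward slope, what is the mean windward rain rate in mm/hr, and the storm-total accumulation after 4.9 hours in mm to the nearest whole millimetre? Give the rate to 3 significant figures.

R ≈ 13.9 mm/hr; total ≈ 68 mm

Incoming column moisture flux per unit ridge length: F = V × PW = 15.4 × 19.3 = 297.22 mm·m/s.
Spread over the 30 km slope with efficiency ε = 0.39: R = ε·F/W = 0.39 × 297.22 / 30000 m = 3.864e-03 mm/s.
R = 3.864e-03 × 3600 = 13.9 mm/hr.
Over 4.9 h: total = 13.9 × 4.9 = 68.11 ≈ 68 mm.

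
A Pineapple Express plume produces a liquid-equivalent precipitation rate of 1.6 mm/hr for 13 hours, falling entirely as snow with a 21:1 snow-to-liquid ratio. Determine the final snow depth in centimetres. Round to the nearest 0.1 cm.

Liquid-equivalent depth = 1.6 × 13 = 20.8 mm.
Snow depth = 20.8 mm × 21 = 436.8 mm = 43.7 cm.

snow depth ≈ 43.7 cm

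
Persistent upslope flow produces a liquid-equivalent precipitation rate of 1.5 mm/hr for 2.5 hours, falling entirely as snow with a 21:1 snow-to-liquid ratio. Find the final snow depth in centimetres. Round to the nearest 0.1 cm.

Liquid-equivalent depth = 1.5 × 2.5 = 3.75 mm.
Snow depth = 3.75 mm × 21 = 78.75 mm = 7.9 cm.

snow depth ≈ 7.9 cm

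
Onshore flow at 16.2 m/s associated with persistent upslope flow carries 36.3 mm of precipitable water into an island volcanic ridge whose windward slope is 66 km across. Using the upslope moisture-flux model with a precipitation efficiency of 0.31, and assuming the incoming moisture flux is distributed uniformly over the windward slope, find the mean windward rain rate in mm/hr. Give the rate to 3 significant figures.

R ≈ 9.94 mm/hr

Incoming column moisture flux per unit ridge length: F = V × PW = 16.2 × 36.3 = 588.06 mm·m/s.
Spread over the 66 km slope with efficiency ε = 0.31: R = ε·F/W = 0.31 × 588.06 / 66000 m = 2.762e-03 mm/s.
R = 2.762e-03 × 3600 = 9.94 mm/hr.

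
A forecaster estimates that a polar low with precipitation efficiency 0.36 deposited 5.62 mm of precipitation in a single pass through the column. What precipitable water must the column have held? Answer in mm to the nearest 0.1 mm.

PW = precipitation / ε = 5.62 / 0.36 = 15.6 mm.

PW ≈ 15.6 mm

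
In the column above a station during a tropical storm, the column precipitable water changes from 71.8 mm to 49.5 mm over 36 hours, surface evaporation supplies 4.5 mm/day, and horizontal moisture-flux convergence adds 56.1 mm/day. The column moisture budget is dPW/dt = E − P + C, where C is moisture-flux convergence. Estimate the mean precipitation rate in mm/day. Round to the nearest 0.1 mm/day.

dPW/dt = (49.5 − 71.8) mm / (36/24 day) = -14.867 mm/day.
P = E + C − dPW/dt = 4.5 + (56.1) − (-14.867) = 75.5 mm/day.

P ≈ 75.5 mm/day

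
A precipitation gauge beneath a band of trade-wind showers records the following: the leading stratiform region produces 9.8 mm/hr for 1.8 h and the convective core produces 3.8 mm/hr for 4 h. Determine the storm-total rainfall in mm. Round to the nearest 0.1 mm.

Total = Σ Rᵢ Δtᵢ = 9.8 × 1.8 + 3.8 × 4
      = 17.64 + 15.2 = 32.8 mm.

total ≈ 32.8 mm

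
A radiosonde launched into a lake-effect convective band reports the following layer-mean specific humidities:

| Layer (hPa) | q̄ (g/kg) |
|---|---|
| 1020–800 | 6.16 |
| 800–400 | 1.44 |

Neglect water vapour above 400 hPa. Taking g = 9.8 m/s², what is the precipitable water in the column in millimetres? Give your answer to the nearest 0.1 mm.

PW ≈ 19.7 mm

Precipitable water is the column-integrated vapour mass per unit area: PW = (1/g) Σ q̄ Δp, with q in kg/kg and Δp in Pa (1 kg/m² of water = 1 mm).
Layer 1020–800 hPa: Δp = 220 hPa = 22000 Pa, q̄ = 0.00616 kg/kg → 0.00616 × 22000 / 9.8 = 13.83 mm
Layer 800–400 hPa: Δp = 400 hPa = 40000 Pa, q̄ = 0.00144 kg/kg → 0.00144 × 40000 / 9.8 = 5.88 mm
PW = 13.83 + 5.88 = 19.71 ≈ 19.7 mm.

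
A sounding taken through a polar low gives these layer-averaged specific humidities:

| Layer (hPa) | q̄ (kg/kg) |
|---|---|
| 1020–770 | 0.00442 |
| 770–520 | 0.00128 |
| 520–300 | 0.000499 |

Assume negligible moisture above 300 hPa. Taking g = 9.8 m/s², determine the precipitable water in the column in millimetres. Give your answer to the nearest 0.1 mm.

PW ≈ 15.7 mm

Precipitable water is the column-integrated vapour mass per unit area: PW = (1/g) Σ q̄ Δp, with q in kg/kg and Δp in Pa (1 kg/m² of water = 1 mm).
Layer 1020–770 hPa: Δp = 250 hPa = 25000 Pa, q̄ = 0.00442 kg/kg → 0.00442 × 25000 / 9.8 = 11.28 mm
Layer 770–520 hPa: Δp = 250 hPa = 25000 Pa, q̄ = 0.00128 kg/kg → 0.00128 × 25000 / 9.8 = 3.27 mm
Layer 520–300 hPa: Δp = 220 hPa = 22000 Pa, q̄ = 0.000499 kg/kg → 0.000499 × 22000 / 9.8 = 1.12 mm
PW = 11.28 + 3.27 + 1.12 = 15.67 ≈ 15.7 mm.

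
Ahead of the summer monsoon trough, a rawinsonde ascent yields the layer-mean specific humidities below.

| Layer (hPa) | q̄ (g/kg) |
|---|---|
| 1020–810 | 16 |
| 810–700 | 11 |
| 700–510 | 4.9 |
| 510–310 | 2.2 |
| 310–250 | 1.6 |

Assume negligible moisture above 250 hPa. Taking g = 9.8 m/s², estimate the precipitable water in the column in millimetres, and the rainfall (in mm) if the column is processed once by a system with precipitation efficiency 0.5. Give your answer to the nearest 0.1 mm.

Precipitable water is the column-integrated vapour mass per unit area: PW = (1/g) Σ q̄ Δp, with q in kg/kg and Δp in Pa (1 kg/m² of water = 1 mm).
Layer 1020–810 hPa: Δp = 210 hPa = 21000 Pa, q̄ = 0.016 kg/kg → 0.016 × 21000 / 9.8 = 34.29 mm
Layer 810–700 hPa: Δp = 110 hPa = 11000 Pa, q̄ = 0.011 kg/kg → 0.011 × 11000 / 9.8 = 12.35 mm
Layer 700–510 hPa: Δp = 190 hPa = 19000 Pa, q̄ = 0.0049 kg/kg → 0.0049 × 19000 / 9.8 = 9.50 mm
Layer 510–310 hPa: Δp = 200 hPa = 20000 Pa, q̄ = 0.0022 kg/kg → 0.0022 × 20000 / 9.8 = 4.49 mm
Layer 310–250 hPa: Δp = 60 hPa = 6000 Pa, q̄ = 0.0016 kg/kg → 0.0016 × 6000 / 9.8 = 0.98 mm
PW = 34.29 + 12.35 + 9.50 + 4.49 + 0.98 = 61.61 ≈ 61.6 mm.
Rainfall = ε × PW = 0.5 × 61.6 = 30.8 mm.

PW ≈ 61.6 mm; rainfall ≈ 30.8 mm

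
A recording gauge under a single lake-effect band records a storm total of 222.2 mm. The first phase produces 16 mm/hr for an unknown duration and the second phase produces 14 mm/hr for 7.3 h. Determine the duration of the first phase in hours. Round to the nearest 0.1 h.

duration ≈ 7.5 h

Known phases: 14 × 7.3 = 102.2 mm.
Remaining depth = 222.2 − 102.2 = 120 mm.
Duration = 120 / 16 = 7.5 h.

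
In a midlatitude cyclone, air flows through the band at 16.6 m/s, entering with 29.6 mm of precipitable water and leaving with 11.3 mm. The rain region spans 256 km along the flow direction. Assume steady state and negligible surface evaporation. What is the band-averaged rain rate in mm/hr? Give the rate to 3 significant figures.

R ≈ 4.27 mm/hr

Column moisture flux per unit crosswind length is F = V × PW.
Inflow: F_in = 16.6 × 29.6 = 491.36 mm·m/s
Outflow: F_out = 16.6 × 11.3 = 187.58 mm·m/s
Steady-state rate R = (F_in − F_out)/L = (491.36 − 187.58) / 256000 m = 1.187e-03 mm/s.
R = 1.187e-03 × 3600 = 4.27 mm/hr.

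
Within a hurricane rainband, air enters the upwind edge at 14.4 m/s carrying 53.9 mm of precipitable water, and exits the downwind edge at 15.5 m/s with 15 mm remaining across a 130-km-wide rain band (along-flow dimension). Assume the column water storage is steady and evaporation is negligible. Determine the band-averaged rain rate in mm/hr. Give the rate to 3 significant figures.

R ≈ 15.1 mm/hr

Column moisture flux per unit crosswind length is F = V × PW.
Inflow: F_in = 14.4 × 53.9 = 776.16 mm·m/s
Outflow: F_out = 15.5 × 15 = 232.5 mm·m/s
Steady-state rate R = (F_in − F_out)/L = (776.16 − 232.5) / 130000 m = 4.182e-03 mm/s.
R = 4.182e-03 × 3600 = 15.1 mm/hr.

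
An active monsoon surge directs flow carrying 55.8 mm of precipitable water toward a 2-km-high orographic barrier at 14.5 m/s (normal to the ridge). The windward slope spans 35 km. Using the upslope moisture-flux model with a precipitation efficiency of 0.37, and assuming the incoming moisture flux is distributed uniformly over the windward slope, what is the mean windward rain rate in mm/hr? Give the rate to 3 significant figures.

R ≈ 30.8 mm/hr

Incoming column moisture flux per unit ridge length: F = V × PW = 14.5 × 55.8 = 809.1 mm·m/s.
Spread over the 35 km slope with efficiency ε = 0.37: R = ε·F/W = 0.37 × 809.1 / 35000 m = 8.553e-03 mm/s.
R = 8.553e-03 × 3600 = 30.8 mm/hr.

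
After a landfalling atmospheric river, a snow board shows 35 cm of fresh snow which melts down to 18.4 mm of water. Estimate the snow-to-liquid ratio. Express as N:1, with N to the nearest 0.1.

Ratio = snow depth / SWE = 350 mm / 18.4 mm = 19.0, i.e. 19.0:1.

ratio ≈ 19.0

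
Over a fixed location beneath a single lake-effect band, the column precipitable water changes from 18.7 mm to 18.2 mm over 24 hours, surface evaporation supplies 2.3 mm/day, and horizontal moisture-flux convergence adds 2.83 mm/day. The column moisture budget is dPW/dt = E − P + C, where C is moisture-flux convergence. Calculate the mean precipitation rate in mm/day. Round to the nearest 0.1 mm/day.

P ≈ 5.6 mm/day

dPW/dt = (18.2 − 18.7) mm / (24/24 day) = -0.500 mm/day.
P = E + C − dPW/dt = 2.3 + (2.83) − (-0.500) = 5.6 mm/day.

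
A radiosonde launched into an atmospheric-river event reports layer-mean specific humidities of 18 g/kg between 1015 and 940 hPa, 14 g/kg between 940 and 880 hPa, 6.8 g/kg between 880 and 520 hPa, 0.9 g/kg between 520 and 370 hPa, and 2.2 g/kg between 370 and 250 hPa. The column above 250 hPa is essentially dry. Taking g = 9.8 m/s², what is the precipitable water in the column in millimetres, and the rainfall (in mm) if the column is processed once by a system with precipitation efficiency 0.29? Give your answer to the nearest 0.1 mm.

PW ≈ 51.4 mm; rainfall ≈ 14.9 mm

Precipitable water is the column-integrated vapour mass per unit area: PW = (1/g) Σ q̄ Δp, with q in kg/kg and Δp in Pa (1 kg/m² of water = 1 mm).
Layer 1015–940 hPa: Δp = 75 hPa = 7500 Pa, q̄ = 0.018 kg/kg → 0.018 × 7500 / 9.8 = 13.78 mm
Layer 940–880 hPa: Δp = 60 hPa = 6000 Pa, q̄ = 0.014 kg/kg → 0.014 × 6000 / 9.8 = 8.57 mm
Layer 880–520 hPa: Δp = 360 hPa = 36000 Pa, q̄ = 0.0068 kg/kg → 0.0068 × 36000 / 9.8 = 24.98 mm
Layer 520–370 hPa: Δp = 150 hPa = 15000 Pa, q̄ = 0.0009 kg/kg → 0.0009 × 15000 / 9.8 = 1.38 mm
Layer 370–250 hPa: Δp = 120 hPa = 12000 Pa, q̄ = 0.0022 kg/kg → 0.0022 × 12000 / 9.8 = 2.69 mm
PW = 13.78 + 8.57 + 24.98 + 1.38 + 2.69 = 51.40 ≈ 51.4 mm.
Rainfall = ε × PW = 0.29 × 51.4 = 14.9 mm.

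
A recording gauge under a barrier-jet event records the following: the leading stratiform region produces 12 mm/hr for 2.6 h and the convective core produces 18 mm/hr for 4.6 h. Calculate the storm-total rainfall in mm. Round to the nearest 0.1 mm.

total ≈ 114.0 mm

Total = Σ Rᵢ Δtᵢ = 12 × 2.6 + 18 × 4.6
      = 31.2 + 82.8 = 114.0 mm.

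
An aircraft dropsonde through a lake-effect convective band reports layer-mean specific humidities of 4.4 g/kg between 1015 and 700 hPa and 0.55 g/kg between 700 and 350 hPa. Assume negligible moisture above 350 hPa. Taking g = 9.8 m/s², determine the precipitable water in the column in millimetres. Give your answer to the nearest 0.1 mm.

Precipitable water is the column-integrated vapour mass per unit area: PW = (1/g) Σ q̄ Δp, with q in kg/kg and Δp in Pa (1 kg/m² of water = 1 mm).
Layer 1015–700 hPa: Δp = 315 hPa = 31500 Pa, q̄ = 0.0044 kg/kg → 0.0044 × 31500 / 9.8 = 14.14 mm
Layer 700–350 hPa: Δp = 350 hPa = 35000 Pa, q̄ = 0.00055 kg/kg → 0.00055 × 35000 / 9.8 = 1.96 mm
PW = 14.14 + 1.96 = 16.10 ≈ 16.1 mm.

PW ≈ 16.1 mm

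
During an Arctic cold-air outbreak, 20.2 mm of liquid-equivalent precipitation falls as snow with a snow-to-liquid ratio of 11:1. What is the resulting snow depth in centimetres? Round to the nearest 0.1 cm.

snow depth ≈ 22.2 cm

Snow depth = liquid × ratio = 20.2 mm × 11 = 222.2 mm = 22.2 cm.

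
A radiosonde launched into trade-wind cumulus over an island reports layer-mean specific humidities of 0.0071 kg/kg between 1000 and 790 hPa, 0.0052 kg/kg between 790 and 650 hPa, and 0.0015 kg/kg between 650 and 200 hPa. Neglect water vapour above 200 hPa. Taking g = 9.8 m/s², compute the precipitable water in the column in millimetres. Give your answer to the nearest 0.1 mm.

Precipitable water is the column-integrated vapour mass per unit area: PW = (1/g) Σ q̄ Δp, with q in kg/kg and Δp in Pa (1 kg/m² of water = 1 mm).
Layer 1000–790 hPa: Δp = 210 hPa = 21000 Pa, q̄ = 0.0071 kg/kg → 0.0071 × 21000 / 9.8 = 15.21 mm
Layer 790–650 hPa: Δp = 140 hPa = 14000 Pa, q̄ = 0.0052 kg/kg → 0.0052 × 14000 / 9.8 = 7.43 mm
Layer 650–200 hPa: Δp = 450 hPa = 45000 Pa, q̄ = 0.0015 kg/kg → 0.0015 × 45000 / 9.8 = 6.89 mm
PW = 15.21 + 7.43 + 6.89 = 29.53 ≈ 29.5 mm.

PW ≈ 29.5 mm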